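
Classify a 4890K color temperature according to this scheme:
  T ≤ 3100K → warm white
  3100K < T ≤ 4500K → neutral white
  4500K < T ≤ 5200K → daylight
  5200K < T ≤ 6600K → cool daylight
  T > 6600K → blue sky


Temperature: 4890K
4500K < 4890K ≤ 5200K → daylight
Classification: daylight


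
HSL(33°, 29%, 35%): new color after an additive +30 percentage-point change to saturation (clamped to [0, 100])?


Original S = 29%
Adjustment = +30 percentage points
New S = 29 + (30) = 59
Clamp to [0, 100] → 59
= HSL(33°, 59%, 35%)


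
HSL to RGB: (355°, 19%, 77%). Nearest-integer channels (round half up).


H=355°, S=0.19, L=0.77
C = (1-|2L-1|)×S = (1-|0.54|)×0.19 = 0.0874
H' = H/60 = 355/60 ≈ 5.9167; X = C×(1-|H' mod 2 - 1|) ≈ 0.0073
m = L - C/2 = 0.77 - 0.0437 = 0.7263
Sector ⌊H'⌋ = 5 → (R',G',B') = (0.0874, 0.0, ≈0.0073)
RGB = ((R'+m)×255, (G'+m)×255, (B'+m)×255) = (207.4935, 185.2065, 187.06375)
Round half up → RGB(207, 185, 187)


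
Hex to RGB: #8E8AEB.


8E → 142 (R)
8A → 138 (G)
EB → 235 (B)
= RGB(142, 138, 235)


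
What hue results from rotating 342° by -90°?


New hue = (H + rotation) mod 360
New hue = (342 -90) mod 360
= 252 mod 360
= 252°


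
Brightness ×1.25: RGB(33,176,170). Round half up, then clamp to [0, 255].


Multiply each channel by 1.25, round half up, clamp to [0, 255]
R: 33×1.25 = 41.25 → round → 41
G: 176×1.25 = 220
B: 170×1.25 = 212.5 → round → 213
= RGB(41, 220, 213)


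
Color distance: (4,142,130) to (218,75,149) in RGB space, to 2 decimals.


d = √[(R₁-R₂)² + (G₁-G₂)² + (B₁-B₂)²]
d = √[(4-218)² + (142-75)² + (130-149)²]
d = √[45796 + 4489 + 361]
d = √50646
d ≈ 225.05


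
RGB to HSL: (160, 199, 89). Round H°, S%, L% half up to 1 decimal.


Normalize: R'=160/255≈0.6275, G'=199/255≈0.7804, B'=89/255≈0.3490
Max=199/255, Min=89/255, Δ=Max-Min=110/255
L = (Max+Min)/2 = (199+89)/510 = 288/510 = 0.56470… → L = 56.5%
L > 0.5 → S = Δ/(2-Max-Min) = 110/(510-199-89) = 110/222 = 0.49549… → S = 49.5%
(the 1/255 factors cancel in S and H, so raw channel differences can be used)
Max is G' → H = 60 × ((B-R)/Δ + 2) = 60 × ((89-160)/110 + 2)
  -71/110 + 2 = -0.6454… + 2 = 1.3545…
  H = 60 × 1.3545… = 81.272…° → H = 81.3°
= HSL(81.3°, 49.5%, 56.5%)


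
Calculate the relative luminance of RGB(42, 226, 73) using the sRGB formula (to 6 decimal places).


Linearize each channel (sRGB transfer function): c = v/255; c_lin = c/12.92 if c ≤ 0.04045, else ((c+0.055)/1.055)^2.4
  R: 42/255 ≈ 0.164706 > 0.04045 → ((0.164706+0.055)/1.055)^2.4 ≈ 0.023153
  G: 226/255 ≈ 0.886275 > 0.04045 → ((0.886275+0.055)/1.055)^2.4 ≈ 0.760525
  B: 73/255 ≈ 0.286275 > 0.04045 → ((0.286275+0.055)/1.055)^2.4 ≈ 0.066626
R_lin = 0.023153, G_lin = 0.760525, B_lin = 0.066626
L = 0.2126×R + 0.7152×G + 0.0722×B
L = 0.2126×0.023153 + 0.7152×0.760525 + 0.0722×0.066626
L ≈ 0.553660


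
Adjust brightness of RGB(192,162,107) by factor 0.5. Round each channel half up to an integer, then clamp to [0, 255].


Multiply each channel by 0.5, round half up, clamp to [0, 255]
R: 192×0.5 = 96
G: 162×0.5 = 81
B: 107×0.5 = 53.5 → round → 54
= RGB(96, 81, 54)


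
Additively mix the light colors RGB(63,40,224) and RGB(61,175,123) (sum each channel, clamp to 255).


Additive: each channel = min(255, C₁+C₂)
R: 63+61 = 124 → 124
G: 40+175 = 215 → 215
B: 224+123 = 347 → 255
= RGB(124, 215, 255)


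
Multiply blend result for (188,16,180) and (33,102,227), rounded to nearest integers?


Multiply: C = A×B/255, rounded to nearest integer
R: 188×33/255 = 6204/255 ≈ 24.329 → 24
G: 16×102/255 = 1632/255 ≈ 6.400 → 6
B: 180×227/255 = 40860/255 ≈ 160.235 → 160
= RGB(24, 6, 160)


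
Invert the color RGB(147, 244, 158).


Invert: (255-R, 255-G, 255-B)
R: 255-147 = 108
G: 255-244 = 11
B: 255-158 = 97
= RGB(108, 11, 97)


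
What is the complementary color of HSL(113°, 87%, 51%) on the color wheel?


Complement = opposite side of color wheel = hue + 180°
H' = (113 + 180) mod 360 = 293°
S and L unchanged.
= HSL(293°, 87%, 51%)


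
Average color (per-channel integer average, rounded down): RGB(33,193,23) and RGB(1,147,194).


Midpoint: each channel = ⌊(C₁+C₂)/2⌋
R: ⌊(33+1)/2⌋ = 17
G: ⌊(193+147)/2⌋ = 170
B: ⌊(23+194)/2⌋ = 108
= RGB(17, 170, 108)


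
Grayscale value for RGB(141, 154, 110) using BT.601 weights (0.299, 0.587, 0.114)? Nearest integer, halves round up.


Gray = 0.299×R + 0.587×G + 0.114×B
Gray = 0.299×141 + 0.587×154 + 0.114×110
Gray = 42.159 + 90.398 + 12.540
Gray = 145.097 → round half up → 145
Gray = 145


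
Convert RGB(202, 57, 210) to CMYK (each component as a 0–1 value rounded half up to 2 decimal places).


R'=202/255≈0.7922, G'=57/255≈0.2235, B'=210/255≈0.8235
K = 1 - max(R',G',B') = 1 - 210/255 = 45/255 = 0.17647… → 0.18
(1-R'-K)/(1-K) simplifies to (max-R)/max with max = 210:
C = (210-202)/210 = 8/210 = 0.03809… → 0.04
M = (210-57)/210 = 153/210 = 0.72857… → 0.73
Y = (210-210)/210 = 0/210 = 0 → 0.00
= CMYK(0.04, 0.73, 0.00, 0.18)


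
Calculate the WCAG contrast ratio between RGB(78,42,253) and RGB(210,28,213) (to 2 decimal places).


Linearize each sRGB channel c=v/255: c/12.92 if c ≤ 0.04045 else ((c+0.055)/1.055)^2.4
L = 0.2126×R_lin + 0.7152×G_lin + 0.0722×B_lin
Color 1 (78,42,253):
  R=78: 78/255≈0.3059 > 0.04045 → ((0.3059+0.055)/1.055)^2.4 ≈ 0.07619
  G=42: 42/255≈0.1647 > 0.04045 → ((0.1647+0.055)/1.055)^2.4 ≈ 0.02315
  B=253: 253/255≈0.9922 > 0.04045 → ((0.9922+0.055)/1.055)^2.4 ≈ 0.98225
  L1 = 0.2126×0.07619 + 0.7152×0.02315 + 0.0722×0.98225 ≈ 0.10367
Color 2 (210,28,213):
  R=210: 210/255≈0.8235 > 0.04045 → ((0.8235+0.055)/1.055)^2.4 ≈ 0.64448
  G=28: 28/255≈0.1098 > 0.04045 → ((0.1098+0.055)/1.055)^2.4 ≈ 0.01161
  B=213: 213/255≈0.8353 > 0.04045 → ((0.8353+0.055)/1.055)^2.4 ≈ 0.66539
  L2 = 0.2126×0.64448 + 0.7152×0.01161 + 0.0722×0.66539 ≈ 0.19336
Lighter = 0.19336, Darker = 0.10367
Ratio = (L_lighter + 0.05) / (L_darker + 0.05)
Ratio = (0.19336 + 0.05) / (0.10367 + 0.05) = 0.24336 / 0.15367 ≈ 1.5836
Ratio ≈ 1.58:1


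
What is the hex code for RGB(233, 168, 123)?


R = 233 → E9 (hex)
G = 168 → A8 (hex)
B = 123 → 7B (hex)
Hex = #E9A87B


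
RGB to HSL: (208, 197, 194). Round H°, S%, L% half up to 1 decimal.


Normalize: R'=208/255≈0.8157, G'=197/255≈0.7725, B'=194/255≈0.7608
Max=208/255, Min=194/255, Δ=Max-Min=14/255
L = (Max+Min)/2 = (208+194)/510 = 402/510 = 0.78823… → L = 78.8%
L > 0.5 → S = Δ/(2-Max-Min) = 14/(510-208-194) = 14/108 = 0.12962… → S = 13.0%
(the 1/255 factors cancel in S and H, so raw channel differences can be used)
Max is R' → H = 60 × (((G-B)/Δ) mod 6) = 60 × (((197-194)/14) mod 6)
  3/14 = 0.2142…
  H = 60 × 0.2142… = 12.857…° → H = 12.9°
= HSL(12.9°, 13.0%, 78.8%)


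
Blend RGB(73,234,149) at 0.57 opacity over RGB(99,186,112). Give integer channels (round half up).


C = α×F + (1-α)×B, with 1-α = 0.43
R: 0.57×73 + 0.43×99 = 41.61 + 42.57 = 84.18 → 84
G: 0.57×234 + 0.43×186 = 133.38 + 79.98 = 213.36 → 213
B: 0.57×149 + 0.43×112 = 84.93 + 48.16 = 133.09 → 133
= RGB(84, 213, 133)


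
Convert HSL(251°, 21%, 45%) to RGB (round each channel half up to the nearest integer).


H=251°, S=0.21, L=0.45
C = (1-|2L-1|)×S = (1-|-0.10|)×0.21 = 0.189
H' = H/60 = 251/60 ≈ 4.1833; X = C×(1-|H' mod 2 - 1|) = 0.03465
m = L - C/2 = 0.45 - 0.0945 = 0.3555
Sector ⌊H'⌋ = 4 → (R',G',B') = (0.03465, 0.0, 0.189)
RGB = ((R'+m)×255, (G'+m)×255, (B'+m)×255) = (99.48825, 90.6525, 138.8475)
Round half up → RGB(99, 91, 139)


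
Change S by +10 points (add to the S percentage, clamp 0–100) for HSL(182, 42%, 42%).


Original S = 42%
Adjustment = +10 percentage points
New S = 42 + (10) = 52
Clamp to [0, 100] → 52
= HSL(182°, 52%, 42%)


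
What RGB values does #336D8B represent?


33 → 51 (R)
6D → 109 (G)
8B → 139 (B)
= RGB(51, 109, 139)


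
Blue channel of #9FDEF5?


Color: #9FDEF5
R = 9F = 159
G = DE = 222
B = F5 = 245
Blue = 245


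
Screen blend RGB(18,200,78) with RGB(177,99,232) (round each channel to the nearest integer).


Screen: C = 255 - (255-A)×(255-B)/255, rounded to nearest integer
R: 255 - (255-18)×(255-177)/255 = 255 - 18486/255 ≈ 255 - 72.494 = 182.506 → 183
G: 255 - (255-200)×(255-99)/255 = 255 - 8580/255 ≈ 255 - 33.647 = 221.353 → 221
B: 255 - (255-78)×(255-232)/255 = 255 - 4071/255 ≈ 255 - 15.965 = 239.035 → 239
= RGB(183, 221, 239)


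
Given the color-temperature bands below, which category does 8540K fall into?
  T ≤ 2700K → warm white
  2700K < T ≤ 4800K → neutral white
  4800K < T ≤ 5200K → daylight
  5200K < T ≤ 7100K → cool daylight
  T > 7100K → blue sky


Temperature: 8540K
8540K > 7100K → blue sky
Classification: blue sky


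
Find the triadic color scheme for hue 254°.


Triadic: equally spaced at 120° intervals
H1 = 254°
H2 = (254 + 120) mod 360 = 14°
H3 = (254 + 240) mod 360 = 134°
Triadic = 254°, 14°, 134°


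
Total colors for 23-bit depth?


Colors = 2^bits = 2^23
= 8,388,608 colors


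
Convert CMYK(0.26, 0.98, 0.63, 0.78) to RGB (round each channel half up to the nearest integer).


R = 255 × (1-C) × (1-K) = 255 × 0.74 × 0.22 = 41.514 → 42
G = 255 × (1-M) × (1-K) = 255 × 0.02 × 0.22 = 1.122 → 1
B = 255 × (1-Y) × (1-K) = 255 × 0.37 × 0.22 = 20.757 → 21
= RGB(42, 1, 21)


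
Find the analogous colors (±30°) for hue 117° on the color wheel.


Base hue: 117°
Left analog: (117 - 30) mod 360 = 87°
Right analog: (117 + 30) mod 360 = 147°
Analogous hues = 87° and 147°


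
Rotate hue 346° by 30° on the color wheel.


New hue = (H + rotation) mod 360
New hue = (346 + 30) mod 360
= 376 mod 360
= 16°


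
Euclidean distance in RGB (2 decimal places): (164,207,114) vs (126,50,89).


d = √[(R₁-R₂)² + (G₁-G₂)² + (B₁-B₂)²]
d = √[(164-126)² + (207-50)² + (114-89)²]
d = √[1444 + 24649 + 625]
d = √26718
d ≈ 163.46


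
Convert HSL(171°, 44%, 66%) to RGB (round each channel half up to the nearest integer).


H=171°, S=0.44, L=0.66
C = (1-|2L-1|)×S = (1-|0.32|)×0.44 = 0.2992
H' = H/60 = 171/60 ≈ 2.8500; X = C×(1-|H' mod 2 - 1|) = 0.25432
m = L - C/2 = 0.66 - 0.1496 = 0.5104
Sector ⌊H'⌋ = 2 → (R',G',B') = (0.0, 0.2992, 0.25432)
RGB = ((R'+m)×255, (G'+m)×255, (B'+m)×255) = (130.152, 206.448, 195.0036)
Round half up → RGB(130, 206, 195)


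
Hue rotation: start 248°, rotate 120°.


New hue = (H + rotation) mod 360
New hue = (248 + 120) mod 360
= 368 mod 360
= 8°


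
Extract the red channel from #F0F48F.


Color: #F0F48F
R = F0 = 240
G = F4 = 244
B = 8F = 143
Red = 240


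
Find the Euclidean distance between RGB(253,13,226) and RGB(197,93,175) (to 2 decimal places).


d = √[(R₁-R₂)² + (G₁-G₂)² + (B₁-B₂)²]
d = √[(253-197)² + (13-93)² + (226-175)²]
d = √[3136 + 6400 + 2601]
d = √12137
d ≈ 110.17


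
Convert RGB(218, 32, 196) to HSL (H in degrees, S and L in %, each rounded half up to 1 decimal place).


Normalize: R'=218/255≈0.8549, G'=32/255≈0.1255, B'=196/255≈0.7686
Max=218/255, Min=32/255, Δ=Max-Min=186/255
L = (Max+Min)/2 = (218+32)/510 = 250/510 = 0.49019… → L = 49.0%
L ≤ 0.5 → S = Δ/(Max+Min) = 186/(218+32) = 186/250 = 0.744 → S = 74.4%
(the 1/255 factors cancel in S and H, so raw channel differences can be used)
Max is R' → H = 60 × (((G-B)/Δ) mod 6) = 60 × (((32-196)/186) mod 6)
  (-164)/186 = -0.8817…; negative, so add 6 → 5.1182…
  H = 60 × 5.1182… = 307.096…° → H = 307.1°
= HSL(307.1°, 74.4%, 49.0%)


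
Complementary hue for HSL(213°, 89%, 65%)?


Complement = opposite side of color wheel = hue + 180°
H' = (213 + 180) mod 360 = 33°
S and L unchanged.
= HSL(33°, 89%, 65%)


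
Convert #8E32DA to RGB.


8E → 142 (R)
32 → 50 (G)
DA → 218 (B)
= RGB(142, 50, 218)


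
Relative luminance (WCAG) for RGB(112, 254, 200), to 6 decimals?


Linearize each channel (sRGB transfer function): c = v/255; c_lin = c/12.92 if c ≤ 0.04045, else ((c+0.055)/1.055)^2.4
  R: 112/255 ≈ 0.439216 > 0.04045 → ((0.439216+0.055)/1.055)^2.4 ≈ 0.162029
  G: 254/255 ≈ 0.996078 > 0.04045 → ((0.996078+0.055)/1.055)^2.4 ≈ 0.991102
  B: 200/255 ≈ 0.784314 > 0.04045 → ((0.784314+0.055)/1.055)^2.4 ≈ 0.577580
R_lin = 0.162029, G_lin = 0.991102, B_lin = 0.577580
L = 0.2126×R + 0.7152×G + 0.0722×B
L = 0.2126×0.162029 + 0.7152×0.991102 + 0.0722×0.577580
L ≈ 0.784985


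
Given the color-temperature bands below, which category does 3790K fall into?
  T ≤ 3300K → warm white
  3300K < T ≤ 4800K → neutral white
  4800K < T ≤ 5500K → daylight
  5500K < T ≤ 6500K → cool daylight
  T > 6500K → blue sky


Temperature: 3790K
3300K < 3790K ≤ 4800K → neutral white
Classification: neutral white


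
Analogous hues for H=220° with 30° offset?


Base hue: 220°
Left analog: (220 - 30) mod 360 = 190°
Right analog: (220 + 30) mod 360 = 250°
Analogous hues = 190° and 250°


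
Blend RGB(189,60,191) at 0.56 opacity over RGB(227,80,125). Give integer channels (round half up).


C = α×F + (1-α)×B, with 1-α = 0.44
R: 0.56×189 + 0.44×227 = 105.84 + 99.88 = 205.72 → 206
G: 0.56×60 + 0.44×80 = 33.60 + 35.20 = 68.80 → 69
B: 0.56×191 + 0.44×125 = 106.96 + 55.00 = 161.96 → 162
= RGB(206, 69, 162)


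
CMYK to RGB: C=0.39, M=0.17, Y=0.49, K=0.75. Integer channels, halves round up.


R = 255 × (1-C) × (1-K) = 255 × 0.61 × 0.25 = 38.8875 → 39
G = 255 × (1-M) × (1-K) = 255 × 0.83 × 0.25 = 52.9125 → 53
B = 255 × (1-Y) × (1-K) = 255 × 0.51 × 0.25 = 32.5125 → 33
= RGB(39, 53, 33)


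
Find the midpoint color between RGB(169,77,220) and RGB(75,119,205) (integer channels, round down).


Midpoint: each channel = ⌊(C₁+C₂)/2⌋
R: ⌊(169+75)/2⌋ = 122
G: ⌊(77+119)/2⌋ = 98
B: ⌊(220+205)/2⌋ = 212
= RGB(122, 98, 212)


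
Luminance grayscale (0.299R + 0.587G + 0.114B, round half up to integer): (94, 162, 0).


Gray = 0.299×R + 0.587×G + 0.114×B
Gray = 0.299×94 + 0.587×162 + 0.114×0
Gray = 28.106 + 95.094 + 0.000
Gray = 123.200 → round half up → 123
Gray = 123


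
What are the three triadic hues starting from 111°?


Triadic: equally spaced at 120° intervals
H1 = 111°
H2 = (111 + 120) mod 360 = 231°
H3 = (111 + 240) mod 360 = 351°
Triadic = 111°, 231°, 351°


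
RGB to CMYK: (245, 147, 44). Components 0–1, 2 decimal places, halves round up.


R'=245/255≈0.9608, G'=147/255≈0.5765, B'=44/255≈0.1725
K = 1 - max(R',G',B') = 1 - 245/255 = 10/255 = 0.03921… → 0.04
(1-R'-K)/(1-K) simplifies to (max-R)/max with max = 245:
C = (245-245)/245 = 0/245 = 0 → 0.00
M = (245-147)/245 = 98/245 = 0.4 → 0.40
Y = (245-44)/245 = 201/245 = 0.82040… → 0.82
= CMYK(0.00, 0.40, 0.82, 0.04)


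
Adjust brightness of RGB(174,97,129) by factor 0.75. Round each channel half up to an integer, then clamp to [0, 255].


Multiply each channel by 0.75, round half up, clamp to [0, 255]
R: 174×0.75 = 130.5 → round → 131
G: 97×0.75 = 72.75 → round → 73
B: 129×0.75 = 96.75 → round → 97
= RGB(131, 73, 97)


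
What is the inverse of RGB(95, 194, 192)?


Invert: (255-R, 255-G, 255-B)
R: 255-95 = 160
G: 255-194 = 61
B: 255-192 = 63
= RGB(160, 61, 63)


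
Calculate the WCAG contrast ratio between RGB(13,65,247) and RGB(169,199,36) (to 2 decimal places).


Linearize each sRGB channel c=v/255: c/12.92 if c ≤ 0.04045 else ((c+0.055)/1.055)^2.4
L = 0.2126×R_lin + 0.7152×G_lin + 0.0722×B_lin
Color 1 (13,65,247):
  R=13: 13/255≈0.0510 > 0.04045 → ((0.0510+0.055)/1.055)^2.4 ≈ 0.00402
  G=65: 65/255≈0.2549 > 0.04045 → ((0.2549+0.055)/1.055)^2.4 ≈ 0.05286
  B=247: 247/255≈0.9686 > 0.04045 → ((0.9686+0.055)/1.055)^2.4 ≈ 0.93011
  L1 = 0.2126×0.00402 + 0.7152×0.05286 + 0.0722×0.93011 ≈ 0.10582
Color 2 (169,199,36):
  R=169: 169/255≈0.6627 > 0.04045 → ((0.6627+0.055)/1.055)^2.4 ≈ 0.39676
  G=199: 199/255≈0.7804 > 0.04045 → ((0.7804+0.055)/1.055)^2.4 ≈ 0.57112
  B=36: 36/255≈0.1412 > 0.04045 → ((0.1412+0.055)/1.055)^2.4 ≈ 0.01764
  L2 = 0.2126×0.39676 + 0.7152×0.57112 + 0.0722×0.01764 ≈ 0.49409
Lighter = 0.49409, Darker = 0.10582
Ratio = (L_lighter + 0.05) / (L_darker + 0.05)
Ratio = (0.49409 + 0.05) / (0.10582 + 0.05) = 0.54409 / 0.15582 ≈ 3.4919
Ratio ≈ 3.49:1


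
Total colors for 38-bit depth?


Colors = 2^bits = 2^38
= 274,877,906,944 colors


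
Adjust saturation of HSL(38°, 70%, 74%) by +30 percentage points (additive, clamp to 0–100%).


Original S = 70%
Adjustment = +30 percentage points
New S = 70 + (30) = 100
Clamp to [0, 100] → 100
= HSL(38°, 100%, 74%)


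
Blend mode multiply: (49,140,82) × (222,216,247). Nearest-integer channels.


Multiply: C = A×B/255, rounded to nearest integer
R: 49×222/255 = 10878/255 ≈ 42.659 → 43
G: 140×216/255 = 30240/255 ≈ 118.588 → 119
B: 82×247/255 = 20254/255 ≈ 79.427 → 79
= RGB(43, 119, 79)


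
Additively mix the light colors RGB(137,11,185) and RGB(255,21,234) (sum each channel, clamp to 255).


Additive: each channel = min(255, C₁+C₂)
R: 137+255 = 392 → 255
G: 11+21 = 32 → 32
B: 185+234 = 419 → 255
= RGB(255, 32, 255)


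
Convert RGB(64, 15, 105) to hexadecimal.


R = 64 → 40 (hex)
G = 15 → 0F (hex)
B = 105 → 69 (hex)
Hex = #400F69


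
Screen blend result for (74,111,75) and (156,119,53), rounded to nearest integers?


Screen: C = 255 - (255-A)×(255-B)/255, rounded to nearest integer
R: 255 - (255-74)×(255-156)/255 = 255 - 17919/255 ≈ 255 - 70.271 = 184.729 → 185
G: 255 - (255-111)×(255-119)/255 = 255 - 19584/255 ≈ 255 - 76.800 = 178.200 → 178
B: 255 - (255-75)×(255-53)/255 = 255 - 36360/255 ≈ 255 - 142.588 = 112.412 → 112
= RGB(185, 178, 112)


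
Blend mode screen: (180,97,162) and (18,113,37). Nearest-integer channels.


Screen: C = 255 - (255-A)×(255-B)/255, rounded to nearest integer
R: 255 - (255-180)×(255-18)/255 = 255 - 17775/255 ≈ 255 - 69.706 = 185.294 → 185
G: 255 - (255-97)×(255-113)/255 = 255 - 22436/255 ≈ 255 - 87.984 = 167.016 → 167
B: 255 - (255-162)×(255-37)/255 = 255 - 20274/255 ≈ 255 - 79.506 = 175.494 → 175
= RGB(185, 167, 175)


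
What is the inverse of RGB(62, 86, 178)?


Invert: (255-R, 255-G, 255-B)
R: 255-62 = 193
G: 255-86 = 169
B: 255-178 = 77
= RGB(193, 169, 77)


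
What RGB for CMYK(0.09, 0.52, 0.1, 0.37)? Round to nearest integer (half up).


R = 255 × (1-C) × (1-K) = 255 × 0.91 × 0.63 = 146.1915 → 146
G = 255 × (1-M) × (1-K) = 255 × 0.48 × 0.63 = 77.112 → 77
B = 255 × (1-Y) × (1-K) = 255 × 0.90 × 0.63 = 144.585 → 145
= RGB(146, 77, 145)


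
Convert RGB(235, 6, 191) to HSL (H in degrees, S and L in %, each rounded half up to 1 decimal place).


Normalize: R'=235/255≈0.9216, G'=6/255≈0.0235, B'=191/255≈0.7490
Max=235/255, Min=6/255, Δ=Max-Min=229/255
L = (Max+Min)/2 = (235+6)/510 = 241/510 = 0.47254… → L = 47.3%
L ≤ 0.5 → S = Δ/(Max+Min) = 229/(235+6) = 229/241 = 0.95020… → S = 95.0%
(the 1/255 factors cancel in S and H, so raw channel differences can be used)
Max is R' → H = 60 × (((G-B)/Δ) mod 6) = 60 × (((6-191)/229) mod 6)
  (-185)/229 = -0.8078…; negative, so add 6 → 5.1921…
  H = 60 × 5.1921… = 311.528…° → H = 311.5°
= HSL(311.5°, 95.0%, 47.3%)


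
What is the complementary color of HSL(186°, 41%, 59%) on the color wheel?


Complement = opposite side of color wheel = hue + 180°
H' = (186 + 180) mod 360 = 6°
S and L unchanged.
= HSL(6°, 41%, 59%)


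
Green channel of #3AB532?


Color: #3AB532
R = 3A = 58
G = B5 = 181
B = 32 = 50
Green = 181


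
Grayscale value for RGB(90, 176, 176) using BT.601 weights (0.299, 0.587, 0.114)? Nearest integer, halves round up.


Gray = 0.299×R + 0.587×G + 0.114×B
Gray = 0.299×90 + 0.587×176 + 0.114×176
Gray = 26.910 + 103.312 + 20.064
Gray = 150.286 → round half up → 150
Gray = 150


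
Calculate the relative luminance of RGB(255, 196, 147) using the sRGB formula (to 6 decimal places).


Linearize each channel (sRGB transfer function): c = v/255; c_lin = c/12.92 if c ≤ 0.04045, else ((c+0.055)/1.055)^2.4
  R: 255/255 ≈ 1.000000 > 0.04045 → ((1.000000+0.055)/1.055)^2.4 ≈ 1.000000
  G: 196/255 ≈ 0.768627 > 0.04045 → ((0.768627+0.055)/1.055)^2.4 ≈ 0.552011
  B: 147/255 ≈ 0.576471 > 0.04045 → ((0.576471+0.055)/1.055)^2.4 ≈ 0.291771
R_lin = 1.000000, G_lin = 0.552011, B_lin = 0.291771
L = 0.2126×R + 0.7152×G + 0.0722×B
L = 0.2126×1.000000 + 0.7152×0.552011 + 0.0722×0.291771
L ≈ 0.628464


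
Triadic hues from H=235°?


Triadic: equally spaced at 120° intervals
H1 = 235°
H2 = (235 + 120) mod 360 = 355°
H3 = (235 + 240) mod 360 = 115°
Triadic = 235°, 355°, 115°


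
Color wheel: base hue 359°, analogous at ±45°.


Base hue: 359°
Left analog: (359 - 45) mod 360 = 314°
Right analog: (359 + 45) mod 360 = 44°
Analogous hues = 314° and 44°


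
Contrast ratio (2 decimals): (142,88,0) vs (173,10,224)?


Linearize each sRGB channel c=v/255: c/12.92 if c ≤ 0.04045 else ((c+0.055)/1.055)^2.4
L = 0.2126×R_lin + 0.7152×G_lin + 0.0722×B_lin
Color 1 (142,88,0):
  R=142: 142/255≈0.5569 > 0.04045 → ((0.5569+0.055)/1.055)^2.4 ≈ 0.27050
  G=88: 88/255≈0.3451 > 0.04045 → ((0.3451+0.055)/1.055)^2.4 ≈ 0.09759
  B=0: 0/255≈0.0000 ≤ 0.04045 → 0.0000/12.92 ≈ 0.00000
  L1 = 0.2126×0.27050 + 0.7152×0.09759 + 0.0722×0.00000 ≈ 0.12730
Color 2 (173,10,224):
  R=173: 173/255≈0.6784 > 0.04045 → ((0.6784+0.055)/1.055)^2.4 ≈ 0.41789
  G=10: 10/255≈0.0392 ≤ 0.04045 → 0.0392/12.92 ≈ 0.00304
  B=224: 224/255≈0.8784 > 0.04045 → ((0.8784+0.055)/1.055)^2.4 ≈ 0.74540
  L2 = 0.2126×0.41789 + 0.7152×0.00304 + 0.0722×0.74540 ≈ 0.14483
Lighter = 0.14483, Darker = 0.12730
Ratio = (L_lighter + 0.05) / (L_darker + 0.05)
Ratio = (0.14483 + 0.05) / (0.12730 + 0.05) = 0.19483 / 0.17730 ≈ 1.0989
Ratio ≈ 1.10:1


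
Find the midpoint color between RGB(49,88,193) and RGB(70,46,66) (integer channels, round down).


Midpoint: each channel = ⌊(C₁+C₂)/2⌋
R: ⌊(49+70)/2⌋ = 59
G: ⌊(88+46)/2⌋ = 67
B: ⌊(193+66)/2⌋ = 129
= RGB(59, 67, 129)


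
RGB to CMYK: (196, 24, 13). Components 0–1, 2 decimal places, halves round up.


R'=196/255≈0.7686, G'=24/255≈0.0941, B'=13/255≈0.0510
K = 1 - max(R',G',B') = 1 - 196/255 = 59/255 = 0.23137… → 0.23
(1-R'-K)/(1-K) simplifies to (max-R)/max with max = 196:
C = (196-196)/196 = 0/196 = 0 → 0.00
M = (196-24)/196 = 172/196 = 0.87755… → 0.88
Y = (196-13)/196 = 183/196 = 0.93367… → 0.93
= CMYK(0.00, 0.88, 0.93, 0.23)


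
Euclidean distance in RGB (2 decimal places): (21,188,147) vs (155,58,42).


d = √[(R₁-R₂)² + (G₁-G₂)² + (B₁-B₂)²]
d = √[(21-155)² + (188-58)² + (147-42)²]
d = √[17956 + 16900 + 11025]
d = √45881
d ≈ 214.20


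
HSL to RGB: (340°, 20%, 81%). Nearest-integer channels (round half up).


H=340°, S=0.20, L=0.81
C = (1-|2L-1|)×S = (1-|0.62|)×0.20 = 0.076
H' = H/60 = 340/60 ≈ 5.6667; X = C×(1-|H' mod 2 - 1|) ≈ 0.0253
m = L - C/2 = 0.81 - 0.038 = 0.772
Sector ⌊H'⌋ = 5 → (R',G',B') = (0.076, 0.0, ≈0.0253)
RGB = ((R'+m)×255, (G'+m)×255, (B'+m)×255) = (216.24, 196.86, 203.32)
Round half up → RGB(216, 197, 203)


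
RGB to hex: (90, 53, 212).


R = 90 → 5A (hex)
G = 53 → 35 (hex)
B = 212 → D4 (hex)
Hex = #5A35D4


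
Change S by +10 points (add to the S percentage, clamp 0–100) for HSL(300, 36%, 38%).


Original S = 36%
Adjustment = +10 percentage points
New S = 36 + (10) = 46
Clamp to [0, 100] → 46
= HSL(300°, 46%, 38%)


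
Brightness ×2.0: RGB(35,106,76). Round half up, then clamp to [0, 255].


Multiply each channel by 2.0, round half up, clamp to [0, 255]
R: 35×2.0 = 70
G: 106×2.0 = 212
B: 76×2.0 = 152
= RGB(70, 212, 152)


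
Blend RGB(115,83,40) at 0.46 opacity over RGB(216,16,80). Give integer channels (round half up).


C = α×F + (1-α)×B, with 1-α = 0.54
R: 0.46×115 + 0.54×216 = 52.90 + 116.64 = 169.54 → 170
G: 0.46×83 + 0.54×16 = 38.18 + 8.64 = 46.82 → 47
B: 0.46×40 + 0.54×80 = 18.40 + 43.20 = 61.60 → 62
= RGB(170, 47, 62)


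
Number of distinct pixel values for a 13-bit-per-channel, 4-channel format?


Total bits = 13 bits/channel × 4 channels = 52 bits
Distinct pixel values = 2^52
= 4,503,599,627,370,496 pixel values


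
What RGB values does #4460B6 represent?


44 → 68 (R)
60 → 96 (G)
B6 → 182 (B)
= RGB(68, 96, 182)


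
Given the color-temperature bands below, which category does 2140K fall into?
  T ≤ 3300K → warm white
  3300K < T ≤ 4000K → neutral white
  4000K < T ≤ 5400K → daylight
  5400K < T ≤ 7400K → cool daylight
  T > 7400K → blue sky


Temperature: 2140K
2140K ≤ 3300K → warm white
Classification: warm white


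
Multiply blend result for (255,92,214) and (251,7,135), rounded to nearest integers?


Multiply: C = A×B/255, rounded to nearest integer
R: 255×251/255 = 64005/255 ≈ 251.000 → 251
G: 92×7/255 = 644/255 ≈ 2.525 → 3
B: 214×135/255 = 28890/255 ≈ 113.294 → 113
= RGB(251, 3, 113)


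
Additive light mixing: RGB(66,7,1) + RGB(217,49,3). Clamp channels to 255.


Additive: each channel = min(255, C₁+C₂)
R: 66+217 = 283 → 255
G: 7+49 = 56 → 56
B: 1+3 = 4 → 4
= RGB(255, 56, 4)


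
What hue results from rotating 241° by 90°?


New hue = (H + rotation) mod 360
New hue = (241 + 90) mod 360
= 331 mod 360
= 331°


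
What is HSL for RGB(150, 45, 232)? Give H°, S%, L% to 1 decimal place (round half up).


Normalize: R'=150/255≈0.5882, G'=45/255≈0.1765, B'=232/255≈0.9098
Max=232/255, Min=45/255, Δ=Max-Min=187/255
L = (Max+Min)/2 = (232+45)/510 = 277/510 = 0.54313… → L = 54.3%
L > 0.5 → S = Δ/(2-Max-Min) = 187/(510-232-45) = 187/233 = 0.80257… → S = 80.3%
(the 1/255 factors cancel in S and H, so raw channel differences can be used)
Max is B' → H = 60 × ((R-G)/Δ + 4) = 60 × ((150-45)/187 + 4)
  105/187 + 4 = 0.5614… + 4 = 4.5614…
  H = 60 × 4.5614… = 273.689…° → H = 273.7°
= HSL(273.7°, 80.3%, 54.3%)


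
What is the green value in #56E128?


Color: #56E128
R = 56 = 86
G = E1 = 225
B = 28 = 40
Green = 225


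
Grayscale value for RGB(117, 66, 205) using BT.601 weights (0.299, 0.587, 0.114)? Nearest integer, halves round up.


Gray = 0.299×R + 0.587×G + 0.114×B
Gray = 0.299×117 + 0.587×66 + 0.114×205
Gray = 34.983 + 38.742 + 23.370
Gray = 97.095 → round half up → 97
Gray = 97


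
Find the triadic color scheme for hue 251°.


Triadic: equally spaced at 120° intervals
H1 = 251°
H2 = (251 + 120) mod 360 = 11°
H3 = (251 + 240) mod 360 = 131°
Triadic = 251°, 11°, 131°


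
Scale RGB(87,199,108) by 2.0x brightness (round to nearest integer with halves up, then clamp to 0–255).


Multiply each channel by 2.0, round half up, clamp to [0, 255]
R: 87×2.0 = 174
G: 199×2.0 = 398 → clamp → 255
B: 108×2.0 = 216
= RGB(174, 255, 216)


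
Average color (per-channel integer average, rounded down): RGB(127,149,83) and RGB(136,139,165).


Midpoint: each channel = ⌊(C₁+C₂)/2⌋
R: ⌊(127+136)/2⌋ = 131
G: ⌊(149+139)/2⌋ = 144
B: ⌊(83+165)/2⌋ = 124
= RGB(131, 144, 124)


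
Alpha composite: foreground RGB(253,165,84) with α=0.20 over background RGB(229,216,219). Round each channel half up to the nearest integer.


C = α×F + (1-α)×B, with 1-α = 0.80
R: 0.20×253 + 0.80×229 = 50.60 + 183.20 = 233.80 → 234
G: 0.20×165 + 0.80×216 = 33.00 + 172.80 = 205.80 → 206
B: 0.20×84 + 0.80×219 = 16.80 + 175.20 = 192.00 → 192
= RGB(234, 206, 192)


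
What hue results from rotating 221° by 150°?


New hue = (H + rotation) mod 360
New hue = (221 + 150) mod 360
= 371 mod 360
= 11°


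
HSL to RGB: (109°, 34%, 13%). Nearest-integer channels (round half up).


H=109°, S=0.34, L=0.13
C = (1-|2L-1|)×S = (1-|-0.74|)×0.34 = 0.0884
H' = H/60 = 109/60 ≈ 1.8167; X = C×(1-|H' mod 2 - 1|) ≈ 0.0162
m = L - C/2 = 0.13 - 0.0442 = 0.0858
Sector ⌊H'⌋ = 1 → (R',G',B') = (≈0.0162, 0.0884, 0.0)
RGB = ((R'+m)×255, (G'+m)×255, (B'+m)×255) = (26.0117, 44.421, 21.879)
Round half up → RGB(26, 44, 22)


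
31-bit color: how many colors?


Colors = 2^bits = 2^31
= 2,147,483,648 colors


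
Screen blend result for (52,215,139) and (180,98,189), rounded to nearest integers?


Screen: C = 255 - (255-A)×(255-B)/255, rounded to nearest integer
R: 255 - (255-52)×(255-180)/255 = 255 - 15225/255 ≈ 255 - 59.706 = 195.294 → 195
G: 255 - (255-215)×(255-98)/255 = 255 - 6280/255 ≈ 255 - 24.627 = 230.373 → 230
B: 255 - (255-139)×(255-189)/255 = 255 - 7656/255 ≈ 255 - 30.024 = 224.976 → 225
= RGB(195, 230, 225)


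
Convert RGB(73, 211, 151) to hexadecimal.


R = 73 → 49 (hex)
G = 211 → D3 (hex)
B = 151 → 97 (hex)
Hex = #49D397


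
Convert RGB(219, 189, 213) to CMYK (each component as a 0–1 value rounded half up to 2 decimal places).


R'=219/255≈0.8588, G'=189/255≈0.7412, B'=213/255≈0.8353
K = 1 - max(R',G',B') = 1 - 219/255 = 36/255 = 0.14117… → 0.14
(1-R'-K)/(1-K) simplifies to (max-R)/max with max = 219:
C = (219-219)/219 = 0/219 = 0 → 0.00
M = (219-189)/219 = 30/219 = 0.13698… → 0.14
Y = (219-213)/219 = 6/219 = 0.02739… → 0.03
= CMYK(0.00, 0.14, 0.03, 0.14)


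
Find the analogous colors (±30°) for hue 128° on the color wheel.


Base hue: 128°
Left analog: (128 - 30) mod 360 = 98°
Right analog: (128 + 30) mod 360 = 158°
Analogous hues = 98° and 158°


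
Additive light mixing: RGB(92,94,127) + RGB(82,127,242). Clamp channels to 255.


Additive: each channel = min(255, C₁+C₂)
R: 92+82 = 174 → 174
G: 94+127 = 221 → 221
B: 127+242 = 369 → 255
= RGB(174, 221, 255)


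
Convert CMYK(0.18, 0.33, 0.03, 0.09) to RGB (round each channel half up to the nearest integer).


R = 255 × (1-C) × (1-K) = 255 × 0.82 × 0.91 = 190.281 → 190
G = 255 × (1-M) × (1-K) = 255 × 0.67 × 0.91 = 155.4735 → 155
B = 255 × (1-Y) × (1-K) = 255 × 0.97 × 0.91 = 225.0885 → 225
= RGB(190, 155, 225)


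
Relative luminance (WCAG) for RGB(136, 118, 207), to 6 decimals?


Linearize each channel (sRGB transfer function): c = v/255; c_lin = c/12.92 if c ≤ 0.04045, else ((c+0.055)/1.055)^2.4
  R: 136/255 ≈ 0.533333 > 0.04045 → ((0.533333+0.055)/1.055)^2.4 ≈ 0.246201
  G: 118/255 ≈ 0.462745 > 0.04045 → ((0.462745+0.055)/1.055)^2.4 ≈ 0.181164
  B: 207/255 ≈ 0.811765 > 0.04045 → ((0.811765+0.055)/1.055)^2.4 ≈ 0.623960
R_lin = 0.246201, G_lin = 0.181164, B_lin = 0.623960
L = 0.2126×R + 0.7152×G + 0.0722×B
L = 0.2126×0.246201 + 0.7152×0.181164 + 0.0722×0.623960
L ≈ 0.226961


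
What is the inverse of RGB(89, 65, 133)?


Invert: (255-R, 255-G, 255-B)
R: 255-89 = 166
G: 255-65 = 190
B: 255-133 = 122
= RGB(166, 190, 122)


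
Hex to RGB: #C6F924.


C6 → 198 (R)
F9 → 249 (G)
24 → 36 (B)
= RGB(198, 249, 36)


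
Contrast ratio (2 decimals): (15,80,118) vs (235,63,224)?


Linearize each sRGB channel c=v/255: c/12.92 if c ≤ 0.04045 else ((c+0.055)/1.055)^2.4
L = 0.2126×R_lin + 0.7152×G_lin + 0.0722×B_lin
Color 1 (15,80,118):
  R=15: 15/255≈0.0588 > 0.04045 → ((0.0588+0.055)/1.055)^2.4 ≈ 0.00478
  G=80: 80/255≈0.3137 > 0.04045 → ((0.3137+0.055)/1.055)^2.4 ≈ 0.08022
  B=118: 118/255≈0.4627 > 0.04045 → ((0.4627+0.055)/1.055)^2.4 ≈ 0.18116
  L1 = 0.2126×0.00478 + 0.7152×0.08022 + 0.0722×0.18116 ≈ 0.07147
Color 2 (235,63,224):
  R=235: 235/255≈0.9216 > 0.04045 → ((0.9216+0.055)/1.055)^2.4 ≈ 0.83077
  G=63: 63/255≈0.2471 > 0.04045 → ((0.2471+0.055)/1.055)^2.4 ≈ 0.04971
  B=224: 224/255≈0.8784 > 0.04045 → ((0.8784+0.055)/1.055)^2.4 ≈ 0.74540
  L2 = 0.2126×0.83077 + 0.7152×0.04971 + 0.0722×0.74540 ≈ 0.26599
Lighter = 0.26599, Darker = 0.07147
Ratio = (L_lighter + 0.05) / (L_darker + 0.05)
Ratio = (0.26599 + 0.05) / (0.07147 + 0.05) = 0.31599 / 0.12147 ≈ 2.6014
Ratio ≈ 2.60:1


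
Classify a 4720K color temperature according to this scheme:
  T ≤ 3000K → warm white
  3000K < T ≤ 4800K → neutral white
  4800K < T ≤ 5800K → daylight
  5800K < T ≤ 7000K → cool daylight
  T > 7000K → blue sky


Temperature: 4720K
3000K < 4720K ≤ 4800K → neutral white
Classification: neutral white


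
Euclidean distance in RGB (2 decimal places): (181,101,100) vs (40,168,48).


d = √[(R₁-R₂)² + (G₁-G₂)² + (B₁-B₂)²]
d = √[(181-40)² + (101-168)² + (100-48)²]
d = √[19881 + 4489 + 2704]
d = √27074
d ≈ 164.54


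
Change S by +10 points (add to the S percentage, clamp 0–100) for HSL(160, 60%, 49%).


Original S = 60%
Adjustment = +10 percentage points
New S = 60 + (10) = 70
Clamp to [0, 100] → 70
= HSL(160°, 70%, 49%)


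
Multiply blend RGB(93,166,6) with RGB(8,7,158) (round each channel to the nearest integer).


Multiply: C = A×B/255, rounded to nearest integer
R: 93×8/255 = 744/255 ≈ 2.918 → 3
G: 166×7/255 = 1162/255 ≈ 4.557 → 5
B: 6×158/255 = 948/255 ≈ 3.718 → 4
= RGB(3, 5, 4)


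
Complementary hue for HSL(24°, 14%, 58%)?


Complement = opposite side of color wheel = hue + 180°
H' = (24 + 180) mod 360 = 204°
S and L unchanged.
= HSL(204°, 14%, 58%)


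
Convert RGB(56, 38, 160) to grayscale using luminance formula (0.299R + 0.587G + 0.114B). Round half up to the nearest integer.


Gray = 0.299×R + 0.587×G + 0.114×B
Gray = 0.299×56 + 0.587×38 + 0.114×160
Gray = 16.744 + 22.306 + 18.240
Gray = 57.290 → round half up → 57
Gray = 57


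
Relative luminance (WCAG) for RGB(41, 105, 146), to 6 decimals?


Linearize each channel (sRGB transfer function): c = v/255; c_lin = c/12.92 if c ≤ 0.04045, else ((c+0.055)/1.055)^2.4
  R: 41/255 ≈ 0.160784 > 0.04045 → ((0.160784+0.055)/1.055)^2.4 ≈ 0.022174
  G: 105/255 ≈ 0.411765 > 0.04045 → ((0.411765+0.055)/1.055)^2.4 ≈ 0.141263
  B: 146/255 ≈ 0.572549 > 0.04045 → ((0.572549+0.055)/1.055)^2.4 ≈ 0.287441
R_lin = 0.022174, G_lin = 0.141263, B_lin = 0.287441
L = 0.2126×R + 0.7152×G + 0.0722×B
L = 0.2126×0.022174 + 0.7152×0.141263 + 0.0722×0.287441
L ≈ 0.126499


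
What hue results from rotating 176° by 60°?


New hue = (H + rotation) mod 360
New hue = (176 + 60) mod 360
= 236 mod 360
= 236°


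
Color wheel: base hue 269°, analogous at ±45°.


Base hue: 269°
Left analog: (269 - 45) mod 360 = 224°
Right analog: (269 + 45) mod 360 = 314°
Analogous hues = 224° and 314°


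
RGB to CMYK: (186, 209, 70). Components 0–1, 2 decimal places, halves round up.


R'=186/255≈0.7294, G'=209/255≈0.8196, B'=70/255≈0.2745
K = 1 - max(R',G',B') = 1 - 209/255 = 46/255 = 0.18039… → 0.18
(1-R'-K)/(1-K) simplifies to (max-R)/max with max = 209:
C = (209-186)/209 = 23/209 = 0.11004… → 0.11
M = (209-209)/209 = 0/209 = 0 → 0.00
Y = (209-70)/209 = 139/209 = 0.66507… → 0.67
= CMYK(0.11, 0.00, 0.67, 0.18)


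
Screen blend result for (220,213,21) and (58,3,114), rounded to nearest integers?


Screen: C = 255 - (255-A)×(255-B)/255, rounded to nearest integer
R: 255 - (255-220)×(255-58)/255 = 255 - 6895/255 ≈ 255 - 27.039 = 227.961 → 228
G: 255 - (255-213)×(255-3)/255 = 255 - 10584/255 ≈ 255 - 41.506 = 213.494 → 213
B: 255 - (255-21)×(255-114)/255 = 255 - 32994/255 ≈ 255 - 129.388 = 125.612 → 126
= RGB(228, 213, 126)


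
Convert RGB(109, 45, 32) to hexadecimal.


R = 109 → 6D (hex)
G = 45 → 2D (hex)
B = 32 → 20 (hex)
Hex = #6D2D20


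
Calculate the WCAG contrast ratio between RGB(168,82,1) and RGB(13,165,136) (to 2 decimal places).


Linearize each sRGB channel c=v/255: c/12.92 if c ≤ 0.04045 else ((c+0.055)/1.055)^2.4
L = 0.2126×R_lin + 0.7152×G_lin + 0.0722×B_lin
Color 1 (168,82,1):
  R=168: 168/255≈0.6588 > 0.04045 → ((0.6588+0.055)/1.055)^2.4 ≈ 0.39157
  G=82: 82/255≈0.3216 > 0.04045 → ((0.3216+0.055)/1.055)^2.4 ≈ 0.08438
  B=1: 1/255≈0.0039 ≤ 0.04045 → 0.0039/12.92 ≈ 0.00030
  L1 = 0.2126×0.39157 + 0.7152×0.08438 + 0.0722×0.00030 ≈ 0.14362
Color 2 (13,165,136):
  R=13: 13/255≈0.0510 > 0.04045 → ((0.0510+0.055)/1.055)^2.4 ≈ 0.00402
  G=165: 165/255≈0.6471 > 0.04045 → ((0.6471+0.055)/1.055)^2.4 ≈ 0.37626
  B=136: 136/255≈0.5333 > 0.04045 → ((0.5333+0.055)/1.055)^2.4 ≈ 0.24620
  L2 = 0.2126×0.00402 + 0.7152×0.37626 + 0.0722×0.24620 ≈ 0.28773
Lighter = 0.28773, Darker = 0.14362
Ratio = (L_lighter + 0.05) / (L_darker + 0.05)
Ratio = (0.28773 + 0.05) / (0.14362 + 0.05) = 0.33773 / 0.19362 ≈ 1.7443
Ratio ≈ 1.74:1


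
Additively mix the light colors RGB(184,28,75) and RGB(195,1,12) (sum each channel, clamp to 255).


Additive: each channel = min(255, C₁+C₂)
R: 184+195 = 379 → 255
G: 28+1 = 29 → 29
B: 75+12 = 87 → 87
= RGB(255, 29, 87)


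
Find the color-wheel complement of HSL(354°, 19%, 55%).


Complement = opposite side of color wheel = hue + 180°
H' = (354 + 180) mod 360 = 174°
S and L unchanged.
= HSL(174°, 19%, 55%)


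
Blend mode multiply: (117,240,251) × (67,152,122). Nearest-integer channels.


Multiply: C = A×B/255, rounded to nearest integer
R: 117×67/255 = 7839/255 ≈ 30.741 → 31
G: 240×152/255 = 36480/255 ≈ 143.059 → 143
B: 251×122/255 = 30622/255 ≈ 120.086 → 120
= RGB(31, 143, 120)


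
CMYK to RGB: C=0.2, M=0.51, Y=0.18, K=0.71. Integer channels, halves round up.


R = 255 × (1-C) × (1-K) = 255 × 0.80 × 0.29 = 59.16 → 59
G = 255 × (1-M) × (1-K) = 255 × 0.49 × 0.29 = 36.2355 → 36
B = 255 × (1-Y) × (1-K) = 255 × 0.82 × 0.29 = 60.639 → 61
= RGB(59, 36, 61)


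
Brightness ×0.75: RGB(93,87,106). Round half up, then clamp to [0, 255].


Multiply each channel by 0.75, round half up, clamp to [0, 255]
R: 93×0.75 = 69.75 → round → 70
G: 87×0.75 = 65.25 → round → 65
B: 106×0.75 = 79.5 → round → 80
= RGB(70, 65, 80)


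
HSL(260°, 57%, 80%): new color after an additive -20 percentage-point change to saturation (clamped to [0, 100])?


Original S = 57%
Adjustment = -20 percentage points
New S = 57 + (-20) = 37
Clamp to [0, 100] → 37
= HSL(260°, 37%, 80%)


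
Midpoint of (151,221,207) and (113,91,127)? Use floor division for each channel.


Midpoint: each channel = ⌊(C₁+C₂)/2⌋
R: ⌊(151+113)/2⌋ = 132
G: ⌊(221+91)/2⌋ = 156
B: ⌊(207+127)/2⌋ = 167
= RGB(132, 156, 167)


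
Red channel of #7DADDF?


Color: #7DADDF
R = 7D = 125
G = AD = 173
B = DF = 223
Red = 125


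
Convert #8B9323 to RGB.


8B → 139 (R)
93 → 147 (G)
23 → 35 (B)
= RGB(139, 147, 35)


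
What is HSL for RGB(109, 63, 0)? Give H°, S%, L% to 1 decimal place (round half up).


Normalize: R'=109/255≈0.4275, G'=63/255≈0.2471, B'=0/255≈0.0000
Max=109/255, Min=0/255, Δ=Max-Min=109/255
L = (Max+Min)/2 = (109+0)/510 = 109/510 = 0.21372… → L = 21.4%
L ≤ 0.5 → S = Δ/(Max+Min) = 109/(109+0) = 109/109 = 1 → S = 100.0%
(the 1/255 factors cancel in S and H, so raw channel differences can be used)
Max is R' → H = 60 × (((G-B)/Δ) mod 6) = 60 × (((63-0)/109) mod 6)
  63/109 = 0.5779…
  H = 60 × 0.5779… = 34.678…° → H = 34.7°
= HSL(34.7°, 100.0%, 21.4%)


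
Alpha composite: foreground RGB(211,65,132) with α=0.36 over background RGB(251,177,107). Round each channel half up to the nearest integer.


C = α×F + (1-α)×B, with 1-α = 0.64
R: 0.36×211 + 0.64×251 = 75.96 + 160.64 = 236.60 → 237
G: 0.36×65 + 0.64×177 = 23.40 + 113.28 = 136.68 → 137
B: 0.36×132 + 0.64×107 = 47.52 + 68.48 = 116.00 → 116
= RGB(237, 137, 116)
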